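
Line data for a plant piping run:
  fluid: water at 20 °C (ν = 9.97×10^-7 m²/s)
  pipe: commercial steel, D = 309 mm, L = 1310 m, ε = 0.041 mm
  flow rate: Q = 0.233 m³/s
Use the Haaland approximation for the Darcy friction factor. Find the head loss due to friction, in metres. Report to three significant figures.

h_f ≈ 28.8 m

V = 4Q/(πD²) = 4·0.233/(π·0.309²) = 3.107 m/s
Re = VD/ν = 3.107·0.309/9.97×10^-7 = 9.63×10^5 → turbulent
ε/D = 0.041/309 = 1.33×10^-4
Haaland: f = 0.01382
h_f = f(L/D)V²/(2g) = 0.01382·(1310/0.309)·3.107²/(2·9.81) = 28.83 m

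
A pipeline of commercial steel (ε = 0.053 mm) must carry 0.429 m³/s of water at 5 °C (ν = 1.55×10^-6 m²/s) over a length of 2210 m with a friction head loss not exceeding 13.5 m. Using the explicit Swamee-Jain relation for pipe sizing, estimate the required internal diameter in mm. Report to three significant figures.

Swamee-Jain (Type III): D = 0.66·[ε^1.25·(LQ²/(gh_f))^4.75 + ν·Q^9.4·(L/(gh_f))^5.2]^0.04
LQ²/(gh_f) = 3.071; L/(gh_f) = 16.69
Term 1 = ε^1.25·(…)^4.75 = 9.33×10^-4; Term 2 = ν·Q^9.4·(…)^5.2 = 0.00124
D = 0.66·(9.33×10^-4 + 0.00124)^0.04 = 0.5164 m = 516 mm
Check: V = 2.05 m/s, Re = 6.82×10^5, f = 0.01402, h_f = 12.8 m ≈ 13.5 m ✓

D ≈ 516 mm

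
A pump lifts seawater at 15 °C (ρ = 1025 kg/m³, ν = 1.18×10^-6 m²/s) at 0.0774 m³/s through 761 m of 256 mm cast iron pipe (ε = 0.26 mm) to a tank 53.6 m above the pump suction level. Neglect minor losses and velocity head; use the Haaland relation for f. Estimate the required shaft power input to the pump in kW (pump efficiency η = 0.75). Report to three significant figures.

P_shaft ≈ 62.9 kW

V = 4Q/(πD²) = 1.504 m/s; Re = 3.26×10^5; ε/D = 0.00102; f = 0.02053
h_f = f(L/D)V²/2g = 7.032 m
Total head H = z + h_f = 53.6 + 7.032 = 60.63 m
P_hyd = ρgQH = 1025·9.81·0.0774·60.63 = 47.19 kW
P_shaft = P_hyd/η = 47.19/0.75 = 62.92 kW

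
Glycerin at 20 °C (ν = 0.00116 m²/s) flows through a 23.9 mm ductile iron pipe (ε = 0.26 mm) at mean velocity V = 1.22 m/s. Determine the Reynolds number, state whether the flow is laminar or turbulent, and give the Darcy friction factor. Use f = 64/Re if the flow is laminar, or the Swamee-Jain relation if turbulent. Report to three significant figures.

Re ≈ 25.1; laminar; f = 64/Re ≈ 2.55

Re = VD/ν = 1.220·0.0239/0.00116 = 25.1
Re < 2300 → laminar → f = 64/Re = 2.546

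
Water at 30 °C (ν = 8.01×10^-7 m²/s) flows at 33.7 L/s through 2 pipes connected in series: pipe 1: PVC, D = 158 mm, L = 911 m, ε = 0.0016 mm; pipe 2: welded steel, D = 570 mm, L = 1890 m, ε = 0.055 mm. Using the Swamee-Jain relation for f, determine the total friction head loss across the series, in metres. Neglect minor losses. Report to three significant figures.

H ≈ 12.4 m

Pipe 1: V = 1.719 m/s, Re = 3.39×10^5, ε/D = 1.01×10^-5, f = 0.01418, h_1 = f(L/D)V²/2g = 12.31 m
Pipe 2: V = 0.1321 m/s, Re = 9.40×10^4, ε/D = 9.65×10^-5, f = 0.01865, h_2 = f(L/D)V²/2g = 0.05497 m
Series → Q common, losses add: H = Σh = 12.36 m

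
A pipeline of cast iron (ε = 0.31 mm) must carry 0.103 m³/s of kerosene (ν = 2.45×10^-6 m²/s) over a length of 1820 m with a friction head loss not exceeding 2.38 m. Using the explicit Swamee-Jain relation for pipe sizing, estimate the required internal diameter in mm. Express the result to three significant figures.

D ≈ 432 mm

Swamee-Jain (Type III): D = 0.66·[ε^1.25·(LQ²/(gh_f))^4.75 + ν·Q^9.4·(L/(gh_f))^5.2]^0.04
LQ²/(gh_f) = 0.8270; L/(gh_f) = 77.95
Term 1 = ε^1.25·(…)^4.75 = 1.67×10^-5; Term 2 = ν·Q^9.4·(…)^5.2 = 8.86×10^-6
D = 0.66·(1.67×10^-5 + 8.86×10^-6)^0.04 = 0.4323 m = 432 mm
Check: V = 0.702 m/s, Re = 1.24×10^5, f = 0.02083, h_f = 2.20 m ≈ 2.38 m ✓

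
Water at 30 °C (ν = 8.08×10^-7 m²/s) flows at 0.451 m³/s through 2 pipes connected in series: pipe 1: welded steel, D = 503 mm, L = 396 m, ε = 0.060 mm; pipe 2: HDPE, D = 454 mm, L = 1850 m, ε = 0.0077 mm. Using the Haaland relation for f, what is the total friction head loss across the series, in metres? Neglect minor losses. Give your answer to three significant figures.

Pipe 1: V = 2.270 m/s, Re = 1.41×10^6, ε/D = 1.19×10^-4, f = 0.01330, h_1 = f(L/D)V²/2g = 2.749 m
Pipe 2: V = 2.786 m/s, Re = 1.57×10^6, ε/D = 1.70×10^-5, f = 0.01119, h_2 = f(L/D)V²/2g = 18.04 m
Series → Q common, losses add: H = Σh = 20.78 m

H ≈ 20.8 m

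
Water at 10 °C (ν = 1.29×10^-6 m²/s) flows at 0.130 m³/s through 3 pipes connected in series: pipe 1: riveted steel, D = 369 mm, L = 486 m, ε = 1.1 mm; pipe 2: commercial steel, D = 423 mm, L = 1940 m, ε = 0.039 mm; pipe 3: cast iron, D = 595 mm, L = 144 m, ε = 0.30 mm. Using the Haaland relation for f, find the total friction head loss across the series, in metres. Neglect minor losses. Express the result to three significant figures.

H ≈ 5.71 m

Pipe 1: V = 1.216 m/s, Re = 3.48×10^5, ε/D = 0.00298, f = 0.02652, h_1 = f(L/D)V²/2g = 2.631 m
Pipe 2: V = 0.9251 m/s, Re = 3.03×10^5, ε/D = 9.22×10^-5, f = 0.01514, h_2 = f(L/D)V²/2g = 3.028 m
Pipe 3: V = 0.4675 m/s, Re = 2.16×10^5, ε/D = 5.04×10^-4, f = 0.01854, h_3 = f(L/D)V²/2g = 0.05000 m
Series → Q common, losses add: H = Σh = 5.709 m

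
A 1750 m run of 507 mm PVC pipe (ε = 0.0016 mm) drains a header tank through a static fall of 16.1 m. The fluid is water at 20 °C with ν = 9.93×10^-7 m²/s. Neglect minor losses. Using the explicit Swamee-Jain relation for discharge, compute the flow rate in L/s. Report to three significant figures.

Q ≈ 582 L/s

Swamee-Jain (Type II): Q = -0.965·√(gD⁵h_f/L)·ln[ε/(3.7D) + √(3.17ν²L/(gD³h_f))]
√(gD⁵h_f/L) = √(9.81·0.507⁵·16.1/1750) = 0.05499
ε/(3.7D) = 8.53×10^-7; √(3.17ν²L/(gD³h_f)) = 1.63×10^-5
Q = -0.965·0.05499·ln(1.715×10^-5) = 0.5823 m³/s
Check: V = 2.88 m/s, Re = 1.47×10^6, f = 0.01099, h_f = 16.1 m ≈ 16.1 m ✓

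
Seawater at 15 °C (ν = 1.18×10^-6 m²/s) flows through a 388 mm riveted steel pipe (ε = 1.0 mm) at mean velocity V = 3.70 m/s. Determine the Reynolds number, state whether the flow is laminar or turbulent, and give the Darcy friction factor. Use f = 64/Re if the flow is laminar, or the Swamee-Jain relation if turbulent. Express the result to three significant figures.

Re ≈ 1.22×10^6; turbulent; f ≈ 0.0253

Re = VD/ν = 3.700·0.388/1.18×10^-6 = 1.22×10^6
Re > 4000 → turbulent; ε/D = 0.00258
Swamee-Jain: f = 0.02527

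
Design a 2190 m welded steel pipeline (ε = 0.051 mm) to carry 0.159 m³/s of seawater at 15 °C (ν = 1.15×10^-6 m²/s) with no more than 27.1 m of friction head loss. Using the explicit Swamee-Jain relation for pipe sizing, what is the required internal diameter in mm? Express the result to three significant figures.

Swamee-Jain (Type III): D = 0.66·[ε^1.25·(LQ²/(gh_f))^4.75 + ν·Q^9.4·(L/(gh_f))^5.2]^0.04
LQ²/(gh_f) = 0.2083; L/(gh_f) = 8.238
Term 1 = ε^1.25·(…)^4.75 = 2.50×10^-9; Term 2 = ν·Q^9.4·(…)^5.2 = 2.07×10^-9
D = 0.66·(2.50×10^-9 + 2.07×10^-9)^0.04 = 0.3062 m = 306 mm
Check: V = 2.16 m/s, Re = 5.75×10^5, f = 0.01500, h_f = 25.5 m ≈ 27.1 m ✓

D ≈ 306 mm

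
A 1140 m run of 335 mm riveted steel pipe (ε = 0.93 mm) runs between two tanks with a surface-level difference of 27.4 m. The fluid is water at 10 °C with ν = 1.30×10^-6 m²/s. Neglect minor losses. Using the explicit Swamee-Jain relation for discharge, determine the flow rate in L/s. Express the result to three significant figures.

Q ≈ 218 L/s

Swamee-Jain (Type II): Q = -0.965·√(gD⁵h_f/L)·ln[ε/(3.7D) + √(3.17ν²L/(gD³h_f))]
√(gD⁵h_f/L) = √(9.81·0.335⁵·27.4/1140) = 0.03154
ε/(3.7D) = 7.50×10^-4; √(3.17ν²L/(gD³h_f)) = 2.46×10^-5
Q = -0.965·0.03154·ln(7.749×10^-4) = 0.2180 m³/s
Check: V = 2.47 m/s, Re = 6.37×10^5, f = 0.02592, h_f = 27.5 m ≈ 27.4 m ✓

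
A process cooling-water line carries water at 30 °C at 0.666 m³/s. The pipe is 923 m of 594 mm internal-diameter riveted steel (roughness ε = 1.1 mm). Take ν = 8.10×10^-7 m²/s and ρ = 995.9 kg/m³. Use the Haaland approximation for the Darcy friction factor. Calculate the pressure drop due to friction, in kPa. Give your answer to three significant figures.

V = 4Q/(πD²) = 4·0.666/(π·0.594²) = 2.403 m/s
Re = VD/ν = 2.403·0.594/8.10×10^-7 = 1.76×10^6 → turbulent
ε/D = 1.1/594 = 0.00185
Haaland: f = 0.02309
h_f = f(L/D)V²/(2g) = 0.02309·(923/0.594)·2.403²/(2·9.81) = 10.56 m
Δp = ρg·h_f = 995.9·9.81·10.56 = 103.2 kPa

Δp ≈ 103 kPa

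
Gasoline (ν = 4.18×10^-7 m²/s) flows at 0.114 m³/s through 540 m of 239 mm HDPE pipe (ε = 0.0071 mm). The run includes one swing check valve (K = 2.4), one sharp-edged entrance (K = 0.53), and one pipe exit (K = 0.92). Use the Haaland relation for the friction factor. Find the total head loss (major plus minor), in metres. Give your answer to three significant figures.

V = 4Q/(πD²) = 2.541 m/s; V²/2g = 0.3291 m
Re = 1.45×10^6, ε/D = 2.97×10^-5 → f = 0.01160 (Haaland)
Major: h_f = f(L/D)·V²/2g = 0.01160·2259·0.3291 = 8.628 m
Minor: ΣK = 3.85; h_m = ΣK·V²/2g = 1.267 m
Total H_L = 8.628 + 1.267 = 9.895 m

H_L ≈ 9.90 m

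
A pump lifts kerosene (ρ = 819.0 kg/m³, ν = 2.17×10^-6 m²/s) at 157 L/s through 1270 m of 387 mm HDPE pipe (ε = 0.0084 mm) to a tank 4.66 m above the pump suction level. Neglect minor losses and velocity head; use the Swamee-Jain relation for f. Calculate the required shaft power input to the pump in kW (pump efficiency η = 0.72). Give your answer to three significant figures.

P_shaft ≈ 16.1 kW

V = 4Q/(πD²) = 1.335 m/s; Re = 2.38×10^5; ε/D = 2.17×10^-5; f = 0.01524
h_f = f(L/D)V²/2g = 4.540 m
Total head H = z + h_f = 4.66 + 4.540 = 9.200 m
P_hyd = ρgQH = 819.0·9.81·0.157·9.200 = 11.61 kW
P_shaft = P_hyd/η = 11.61/0.72 = 16.12 kW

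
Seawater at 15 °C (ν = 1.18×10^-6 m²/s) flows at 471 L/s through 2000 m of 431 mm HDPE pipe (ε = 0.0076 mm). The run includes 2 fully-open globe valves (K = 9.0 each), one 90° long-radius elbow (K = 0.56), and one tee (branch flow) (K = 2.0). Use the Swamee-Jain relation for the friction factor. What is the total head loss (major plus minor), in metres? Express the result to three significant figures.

H_L ≈ 39.9 m

V = 4Q/(πD²) = 3.228 m/s; V²/2g = 0.5312 m
Re = 1.18×10^6, ε/D = 1.76×10^-5 → f = 0.01176 (Swamee-Jain)
Major: h_f = f(L/D)·V²/2g = 0.01176·4640·0.5312 = 28.98 m
Minor: ΣK = 20.6; h_m = ΣK·V²/2g = 10.92 m
Total H_L = 28.98 + 10.92 = 39.90 m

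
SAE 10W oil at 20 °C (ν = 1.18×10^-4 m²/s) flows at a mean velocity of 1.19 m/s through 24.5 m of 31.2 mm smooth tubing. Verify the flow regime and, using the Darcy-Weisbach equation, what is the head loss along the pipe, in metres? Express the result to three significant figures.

h_f ≈ 11.5 m

Re = VD/ν = 1.19·0.03120/1.18×10^-4 = 315 → laminar (Re < 2300)
f = 64/Re = 0.2034
h_f = f(L/D)V²/(2g) = 0.2034·(24.5/0.03120)·1.19²/(2·9.81) = 11.53 m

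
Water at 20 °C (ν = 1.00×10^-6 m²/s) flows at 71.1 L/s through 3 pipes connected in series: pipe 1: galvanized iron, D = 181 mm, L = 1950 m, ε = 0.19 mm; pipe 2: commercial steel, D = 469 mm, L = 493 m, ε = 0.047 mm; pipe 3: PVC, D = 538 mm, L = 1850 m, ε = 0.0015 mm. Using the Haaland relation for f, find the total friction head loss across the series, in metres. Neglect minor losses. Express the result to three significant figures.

H ≈ 86.0 m

Pipe 1: V = 2.763 m/s, Re = 5.00×10^5, ε/D = 0.00105, f = 0.02041, h_1 = f(L/D)V²/2g = 85.59 m
Pipe 2: V = 0.4116 m/s, Re = 1.93×10^5, ε/D = 1.00×10^-4, f = 0.01628, h_2 = f(L/D)V²/2g = 0.1478 m
Pipe 3: V = 0.3128 m/s, Re = 1.68×10^5, ε/D = 2.79×10^-6, f = 0.01605, h_3 = f(L/D)V²/2g = 0.2751 m
Series → Q common, losses add: H = Σh = 86.01 m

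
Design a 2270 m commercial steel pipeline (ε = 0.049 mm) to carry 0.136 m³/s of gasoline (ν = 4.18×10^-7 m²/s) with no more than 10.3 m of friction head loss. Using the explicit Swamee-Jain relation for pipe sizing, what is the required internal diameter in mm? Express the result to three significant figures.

Swamee-Jain (Type III): D = 0.66·[ε^1.25·(LQ²/(gh_f))^4.75 + ν·Q^9.4·(L/(gh_f))^5.2]^0.04
LQ²/(gh_f) = 0.4155; L/(gh_f) = 22.47
Term 1 = ε^1.25·(…)^4.75 = 6.33×10^-8; Term 2 = ν·Q^9.4·(…)^5.2 = 3.19×10^-8
D = 0.66·(6.33×10^-8 + 3.19×10^-8)^0.04 = 0.3457 m = 346 mm
Check: V = 1.45 m/s, Re = 1.20×10^6, f = 0.01392, h_f = 9.78 m ≈ 10.3 m ✓

D ≈ 346 mm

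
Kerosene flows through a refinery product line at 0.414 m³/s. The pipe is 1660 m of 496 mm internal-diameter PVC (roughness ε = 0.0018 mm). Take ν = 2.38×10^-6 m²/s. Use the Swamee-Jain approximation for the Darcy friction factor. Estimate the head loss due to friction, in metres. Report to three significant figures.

h_f ≈ 10.5 m

V = 4Q/(πD²) = 4·0.414/(π·0.496²) = 2.143 m/s
Re = VD/ν = 2.143·0.496/2.38×10^-6 = 4.47×10^5 → turbulent
ε/D = 0.0018/496 = 3.63×10^-6
Swamee-Jain: f = 0.01341
h_f = f(L/D)V²/(2g) = 0.01341·(1660/0.496)·2.143²/(2·9.81) = 10.50 m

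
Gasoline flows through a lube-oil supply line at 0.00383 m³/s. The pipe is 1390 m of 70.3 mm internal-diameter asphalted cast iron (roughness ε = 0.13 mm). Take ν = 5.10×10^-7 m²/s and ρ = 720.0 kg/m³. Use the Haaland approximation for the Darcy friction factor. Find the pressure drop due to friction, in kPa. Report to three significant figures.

V = 4Q/(πD²) = 4·0.00383/(π·0.0703²) = 0.9867 m/s
Re = VD/ν = 0.9867·0.0703/5.10×10^-7 = 1.36×10^5 → turbulent
ε/D = 0.13/70.3 = 0.00185
Haaland: f = 0.02418
h_f = f(L/D)V²/(2g) = 0.02418·(1390/0.0703)·0.9867²/(2·9.81) = 23.72 m
Δp = ρg·h_f = 720.0·9.81·23.72 = 167.6 kPa

Δp ≈ 168 kPa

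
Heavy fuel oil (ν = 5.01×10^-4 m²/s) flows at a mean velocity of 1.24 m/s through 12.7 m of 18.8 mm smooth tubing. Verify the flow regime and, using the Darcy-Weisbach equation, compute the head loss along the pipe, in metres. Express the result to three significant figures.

Re = VD/ν = 1.24·0.01880/5.01×10^-4 = 46.5 → laminar (Re < 2300)
f = 64/Re = 1.375
h_f = f(L/D)V²/(2g) = 1.375·(12.7/0.01880)·1.24²/(2·9.81) = 72.82 m

h_f ≈ 72.8 m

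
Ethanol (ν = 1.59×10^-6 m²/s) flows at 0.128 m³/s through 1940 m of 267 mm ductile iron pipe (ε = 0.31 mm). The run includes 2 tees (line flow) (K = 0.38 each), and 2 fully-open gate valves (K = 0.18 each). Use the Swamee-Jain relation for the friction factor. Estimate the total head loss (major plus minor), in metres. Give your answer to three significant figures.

H_L ≈ 41.3 m

V = 4Q/(πD²) = 2.286 m/s; V²/2g = 0.2664 m
Re = 3.84×10^5, ε/D = 0.00116 → f = 0.02120 (Swamee-Jain)
Major: h_f = f(L/D)·V²/2g = 0.02120·7266·0.2664 = 41.03 m
Minor: ΣK = 1.12; h_m = ΣK·V²/2g = 0.2983 m
Total H_L = 41.03 + 0.2983 = 41.32 m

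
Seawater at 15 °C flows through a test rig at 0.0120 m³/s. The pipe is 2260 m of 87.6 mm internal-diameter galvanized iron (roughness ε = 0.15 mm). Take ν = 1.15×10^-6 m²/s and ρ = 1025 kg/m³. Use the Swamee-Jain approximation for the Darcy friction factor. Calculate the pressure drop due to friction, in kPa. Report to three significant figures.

V = 4Q/(πD²) = 4·0.0120/(π·0.0876²) = 1.991 m/s
Re = VD/ν = 1.991·0.0876/1.15×10^-6 = 1.52×10^5 → turbulent
ε/D = 0.15/87.6 = 0.00171
Swamee-Jain: f = 0.02395
h_f = f(L/D)V²/(2g) = 0.02395·(2260/0.0876)·1.991²/(2·9.81) = 124.8 m
Δp = ρg·h_f = 1025·9.81·124.8 = 1255 kPa

Δp ≈ 1260 kPa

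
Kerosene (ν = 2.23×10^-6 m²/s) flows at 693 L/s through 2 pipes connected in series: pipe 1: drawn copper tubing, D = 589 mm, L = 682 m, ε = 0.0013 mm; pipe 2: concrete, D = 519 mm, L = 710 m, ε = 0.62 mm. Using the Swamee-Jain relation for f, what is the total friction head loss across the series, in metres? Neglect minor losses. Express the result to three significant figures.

H ≈ 20.4 m

Pipe 1: V = 2.543 m/s, Re = 6.72×10^5, ε/D = 2.21×10^-6, f = 0.01247, h_1 = f(L/D)V²/2g = 4.760 m
Pipe 2: V = 3.276 m/s, Re = 7.62×10^5, ε/D = 0.00119, f = 0.02096, h_2 = f(L/D)V²/2g = 15.68 m
Series → Q common, losses add: H = Σh = 20.44 m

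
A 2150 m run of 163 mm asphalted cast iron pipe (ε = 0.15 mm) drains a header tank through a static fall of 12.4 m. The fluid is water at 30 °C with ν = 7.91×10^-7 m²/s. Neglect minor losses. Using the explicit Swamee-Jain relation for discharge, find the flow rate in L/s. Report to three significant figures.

Swamee-Jain (Type II): Q = -0.965·√(gD⁵h_f/L)·ln[ε/(3.7D) + √(3.17ν²L/(gD³h_f))]
√(gD⁵h_f/L) = √(9.81·0.163⁵·12.4/2150) = 0.002551
ε/(3.7D) = 2.49×10^-4; √(3.17ν²L/(gD³h_f)) = 9.00×10^-5
Q = -0.965·0.002551·ln(3.387×10^-4) = 0.01967 m³/s
Check: V = 0.943 m/s, Re = 1.94×10^5, f = 0.02091, h_f = 12.5 m ≈ 12.4 m ✓

Q ≈ 19.7 L/s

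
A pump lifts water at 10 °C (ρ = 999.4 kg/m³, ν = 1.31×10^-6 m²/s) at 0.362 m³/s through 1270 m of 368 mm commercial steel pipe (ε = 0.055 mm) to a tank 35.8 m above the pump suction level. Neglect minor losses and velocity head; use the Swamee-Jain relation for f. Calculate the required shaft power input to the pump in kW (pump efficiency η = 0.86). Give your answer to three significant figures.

V = 4Q/(πD²) = 3.403 m/s; Re = 9.56×10^5; ε/D = 1.49×10^-4; f = 0.01422
h_f = f(L/D)V²/2g = 28.98 m
Total head H = z + h_f = 35.8 + 28.98 = 64.78 m
P_hyd = ρgQH = 999.4·9.81·0.362·64.78 = 229.9 kW
P_shaft = P_hyd/η = 229.9/0.86 = 267.3 kW

P_shaft ≈ 267 kW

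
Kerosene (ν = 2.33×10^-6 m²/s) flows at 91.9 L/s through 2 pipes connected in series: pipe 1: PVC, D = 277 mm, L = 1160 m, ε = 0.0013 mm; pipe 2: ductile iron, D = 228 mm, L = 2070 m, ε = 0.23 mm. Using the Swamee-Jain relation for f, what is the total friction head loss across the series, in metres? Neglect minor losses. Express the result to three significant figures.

H ≈ 57.4 m

Pipe 1: V = 1.525 m/s, Re = 1.81×10^5, ε/D = 4.69×10^-6, f = 0.01587, h_1 = f(L/D)V²/2g = 7.880 m
Pipe 2: V = 2.251 m/s, Re = 2.20×10^5, ε/D = 0.00101, f = 0.02111, h_2 = f(L/D)V²/2g = 49.49 m
Series → Q common, losses add: H = Σh = 57.37 m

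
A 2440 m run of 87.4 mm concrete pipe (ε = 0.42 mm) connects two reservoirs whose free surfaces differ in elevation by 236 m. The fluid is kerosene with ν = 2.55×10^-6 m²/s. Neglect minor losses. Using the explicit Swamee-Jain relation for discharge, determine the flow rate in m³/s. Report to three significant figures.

Q ≈ 0.0138 m³/s

Swamee-Jain (Type II): Q = -0.965·√(gD⁵h_f/L)·ln[ε/(3.7D) + √(3.17ν²L/(gD³h_f))]
√(gD⁵h_f/L) = √(9.81·0.0874⁵·236/2440) = 0.002200
ε/(3.7D) = 0.00130; √(3.17ν²L/(gD³h_f)) = 1.80×10^-4
Q = -0.965·0.002200·ln(0.001479) = 0.01383 m³/s
Check: V = 2.31 m/s, Re = 7.90×10^4, f = 0.03150, h_f = 238 m ≈ 236 m ✓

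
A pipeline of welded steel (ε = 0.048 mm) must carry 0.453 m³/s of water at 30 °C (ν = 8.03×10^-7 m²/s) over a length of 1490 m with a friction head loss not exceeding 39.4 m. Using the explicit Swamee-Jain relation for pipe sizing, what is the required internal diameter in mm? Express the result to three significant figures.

Swamee-Jain (Type III): D = 0.66·[ε^1.25·(LQ²/(gh_f))^4.75 + ν·Q^9.4·(L/(gh_f))^5.2]^0.04
LQ²/(gh_f) = 0.7911; L/(gh_f) = 3.855
Term 1 = ε^1.25·(…)^4.75 = 1.31×10^-6; Term 2 = ν·Q^9.4·(…)^5.2 = 5.24×10^-7
D = 0.66·(1.31×10^-6 + 5.24×10^-7)^0.04 = 0.3891 m = 389 mm
Check: V = 3.81 m/s, Re = 1.85×10^6, f = 0.01332, h_f = 37.7 m ≈ 39.4 m ✓

D ≈ 389 mm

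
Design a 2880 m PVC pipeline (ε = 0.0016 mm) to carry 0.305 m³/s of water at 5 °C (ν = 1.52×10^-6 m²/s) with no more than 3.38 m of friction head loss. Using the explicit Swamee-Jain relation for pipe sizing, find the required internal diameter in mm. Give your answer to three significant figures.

Swamee-Jain (Type III): D = 0.66·[ε^1.25·(LQ²/(gh_f))^4.75 + ν·Q^9.4·(L/(gh_f))^5.2]^0.04
LQ²/(gh_f) = 8.080; L/(gh_f) = 86.86
Term 1 = ε^1.25·(…)^4.75 = 0.00116; Term 2 = ν·Q^9.4·(…)^5.2 = 0.261
D = 0.66·(0.00116 + 0.261)^0.04 = 0.6256 m = 626 mm
Check: V = 0.992 m/s, Re = 4.08×10^5, f = 0.01361, h_f = 3.15 m ≈ 3.38 m ✓

D ≈ 626 mm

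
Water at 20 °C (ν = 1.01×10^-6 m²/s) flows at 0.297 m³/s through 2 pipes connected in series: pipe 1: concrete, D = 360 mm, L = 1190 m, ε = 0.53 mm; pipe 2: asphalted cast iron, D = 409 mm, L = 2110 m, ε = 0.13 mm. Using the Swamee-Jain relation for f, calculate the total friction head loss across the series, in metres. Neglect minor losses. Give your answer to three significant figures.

H ≈ 52.9 m

Pipe 1: V = 2.918 m/s, Re = 1.04×10^6, ε/D = 0.00147, f = 0.02192, h_1 = f(L/D)V²/2g = 31.45 m
Pipe 2: V = 2.261 m/s, Re = 9.15×10^5, ε/D = 3.18×10^-4, f = 0.01597, h_2 = f(L/D)V²/2g = 21.46 m
Series → Q common, losses add: H = Σh = 52.91 m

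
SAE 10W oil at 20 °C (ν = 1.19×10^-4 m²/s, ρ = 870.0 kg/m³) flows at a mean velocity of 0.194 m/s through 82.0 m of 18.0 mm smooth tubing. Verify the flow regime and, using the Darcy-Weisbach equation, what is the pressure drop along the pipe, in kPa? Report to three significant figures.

Δp ≈ 163 kPa

Re = VD/ν = 0.194·0.01800/1.19×10^-4 = 29.3 → laminar (Re < 2300)
f = 64/Re = 2.181
h_f = f(L/D)V²/(2g) = 2.181·(82.0/0.01800)·0.194²/(2·9.81) = 19.06 m
Δp = ρg·h_f = 870.0·9.81·19.06 = 162.7 kPa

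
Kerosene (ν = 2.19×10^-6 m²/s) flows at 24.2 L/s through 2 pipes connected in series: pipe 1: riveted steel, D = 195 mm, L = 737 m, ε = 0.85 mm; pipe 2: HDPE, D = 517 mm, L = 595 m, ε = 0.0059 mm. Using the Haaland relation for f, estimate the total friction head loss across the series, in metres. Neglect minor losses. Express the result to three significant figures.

H ≈ 3.87 m

Pipe 1: V = 0.8103 m/s, Re = 7.22×10^4, ε/D = 0.00436, f = 0.03047, h_1 = f(L/D)V²/2g = 3.854 m
Pipe 2: V = 0.1153 m/s, Re = 2.72×10^4, ε/D = 1.14×10^-5, f = 0.02389, h_2 = f(L/D)V²/2g = 0.01862 m
Series → Q common, losses add: H = Σh = 3.873 m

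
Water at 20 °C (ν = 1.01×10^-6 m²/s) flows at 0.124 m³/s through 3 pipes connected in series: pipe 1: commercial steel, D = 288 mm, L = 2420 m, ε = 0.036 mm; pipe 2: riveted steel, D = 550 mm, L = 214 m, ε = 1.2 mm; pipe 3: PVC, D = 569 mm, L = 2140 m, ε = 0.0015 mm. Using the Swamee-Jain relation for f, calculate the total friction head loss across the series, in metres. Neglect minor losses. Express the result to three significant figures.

H ≈ 23.5 m

Pipe 1: V = 1.903 m/s, Re = 5.43×10^5, ε/D = 1.25×10^-4, f = 0.01463, h_1 = f(L/D)V²/2g = 22.70 m
Pipe 2: V = 0.5219 m/s, Re = 2.84×10^5, ε/D = 0.00218, f = 0.02472, h_2 = f(L/D)V²/2g = 0.1335 m
Pipe 3: V = 0.4876 m/s, Re = 2.75×10^5, ε/D = 2.64×10^-6, f = 0.01464, h_3 = f(L/D)V²/2g = 0.6675 m
Series → Q common, losses add: H = Σh = 23.50 m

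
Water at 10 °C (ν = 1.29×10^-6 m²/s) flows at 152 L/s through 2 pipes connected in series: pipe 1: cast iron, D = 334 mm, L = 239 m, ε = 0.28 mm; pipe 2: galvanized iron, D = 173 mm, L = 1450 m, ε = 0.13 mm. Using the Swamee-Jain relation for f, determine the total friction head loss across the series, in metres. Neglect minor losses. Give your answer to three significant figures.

H ≈ 339 m

Pipe 1: V = 1.735 m/s, Re = 4.49×10^5, ε/D = 8.38×10^-4, f = 0.01969, h_1 = f(L/D)V²/2g = 2.162 m
Pipe 2: V = 6.466 m/s, Re = 8.67×10^5, ε/D = 7.51×10^-4, f = 0.01887, h_2 = f(L/D)V²/2g = 337.0 m
Series → Q common, losses add: H = Σh = 339.2 m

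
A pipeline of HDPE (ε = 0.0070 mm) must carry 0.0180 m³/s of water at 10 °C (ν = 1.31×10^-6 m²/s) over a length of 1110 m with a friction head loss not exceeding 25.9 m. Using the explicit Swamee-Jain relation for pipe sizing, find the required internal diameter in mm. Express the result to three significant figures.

D ≈ 116 mm

Swamee-Jain (Type III): D = 0.66·[ε^1.25·(LQ²/(gh_f))^4.75 + ν·Q^9.4·(L/(gh_f))^5.2]^0.04
LQ²/(gh_f) = 0.001415; L/(gh_f) = 4.369
Term 1 = ε^1.25·(…)^4.75 = 1.05×10^-20; Term 2 = ν·Q^9.4·(…)^5.2 = 1.11×10^-19
D = 0.66·(1.05×10^-20 + 1.11×10^-19)^0.04 = 0.1156 m = 116 mm
Check: V = 1.71 m/s, Re = 1.51×10^5, f = 0.01687, h_f = 24.3 m ≈ 25.9 m ✓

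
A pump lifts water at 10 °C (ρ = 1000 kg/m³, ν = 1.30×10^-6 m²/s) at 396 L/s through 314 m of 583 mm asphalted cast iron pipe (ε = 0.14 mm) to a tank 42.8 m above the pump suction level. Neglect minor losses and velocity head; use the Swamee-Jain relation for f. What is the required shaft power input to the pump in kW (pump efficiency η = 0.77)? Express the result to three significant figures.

V = 4Q/(πD²) = 1.483 m/s; Re = 6.65×10^5; ε/D = 2.40×10^-4; f = 0.01555
h_f = f(L/D)V²/2g = 0.9395 m
Total head H = z + h_f = 42.8 + 0.9395 = 43.74 m
P_hyd = ρgQH = 1000·9.81·0.396·43.74 = 169.9 kW
P_shaft = P_hyd/η = 169.9/0.77 = 220.7 kW

P_shaft ≈ 221 kW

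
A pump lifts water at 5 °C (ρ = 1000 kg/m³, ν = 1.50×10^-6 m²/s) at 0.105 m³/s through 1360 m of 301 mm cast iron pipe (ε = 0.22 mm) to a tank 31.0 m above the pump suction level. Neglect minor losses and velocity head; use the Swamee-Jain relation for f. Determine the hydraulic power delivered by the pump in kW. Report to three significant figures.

V = 4Q/(πD²) = 1.476 m/s; Re = 2.96×10^5; ε/D = 7.31×10^-4; f = 0.01956
h_f = f(L/D)V²/2g = 9.806 m
Total head H = z + h_f = 31.0 + 9.806 = 40.81 m
P_hyd = ρgQH = 1000·9.81·0.105·40.81 = 42.03 kW

P_hyd ≈ 42.0 kW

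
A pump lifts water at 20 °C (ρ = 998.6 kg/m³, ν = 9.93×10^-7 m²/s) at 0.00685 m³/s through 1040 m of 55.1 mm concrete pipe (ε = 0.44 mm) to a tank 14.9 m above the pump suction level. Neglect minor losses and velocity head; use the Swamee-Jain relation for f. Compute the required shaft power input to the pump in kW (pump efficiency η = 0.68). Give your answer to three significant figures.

P_shaft ≈ 29.5 kW

V = 4Q/(πD²) = 2.873 m/s; Re = 1.59×10^5; ε/D = 0.00799; f = 0.03580
h_f = f(L/D)V²/2g = 284.2 m
Total head H = z + h_f = 14.9 + 284.2 = 299.1 m
P_hyd = ρgQH = 998.6·9.81·0.00685·299.1 = 20.07 kW
P_shaft = P_hyd/η = 20.07/0.68 = 29.52 kW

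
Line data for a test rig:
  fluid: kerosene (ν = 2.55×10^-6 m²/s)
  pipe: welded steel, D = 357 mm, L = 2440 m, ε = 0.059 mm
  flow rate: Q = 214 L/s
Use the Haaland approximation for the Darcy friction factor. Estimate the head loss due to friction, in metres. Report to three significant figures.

h_f ≈ 25.1 m

V = 4Q/(πD²) = 4·0.214/(π·0.357²) = 2.138 m/s
Re = VD/ν = 2.138·0.357/2.55×10^-6 = 2.99×10^5 → turbulent
ε/D = 0.059/357 = 1.65×10^-4
Haaland: f = 0.01579
h_f = f(L/D)V²/(2g) = 0.01579·(2440/0.357)·2.138²/(2·9.81) = 25.14 m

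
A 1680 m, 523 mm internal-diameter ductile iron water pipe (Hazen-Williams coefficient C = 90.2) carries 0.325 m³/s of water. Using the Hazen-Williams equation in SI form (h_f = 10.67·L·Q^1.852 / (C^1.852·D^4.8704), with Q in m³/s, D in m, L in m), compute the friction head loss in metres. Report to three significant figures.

h_f = 10.67·1680·0.325^1.852 / (90.2^1.852·0.523^4.8704) = 12.57 m

h_f ≈ 12.6 m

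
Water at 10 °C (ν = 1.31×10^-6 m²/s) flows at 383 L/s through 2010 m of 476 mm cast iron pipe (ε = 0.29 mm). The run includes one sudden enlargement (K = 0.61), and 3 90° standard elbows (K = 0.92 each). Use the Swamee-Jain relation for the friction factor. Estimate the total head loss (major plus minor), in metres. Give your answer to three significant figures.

H_L ≈ 18.9 m

V = 4Q/(πD²) = 2.152 m/s; V²/2g = 0.2361 m
Re = 7.82×10^5, ε/D = 6.09×10^-4 → f = 0.01812 (Swamee-Jain)
Major: h_f = f(L/D)·V²/2g = 0.01812·4223·0.2361 = 18.07 m
Minor: ΣK = 3.37; h_m = ΣK·V²/2g = 0.7956 m
Total H_L = 18.07 + 0.7956 = 18.86 m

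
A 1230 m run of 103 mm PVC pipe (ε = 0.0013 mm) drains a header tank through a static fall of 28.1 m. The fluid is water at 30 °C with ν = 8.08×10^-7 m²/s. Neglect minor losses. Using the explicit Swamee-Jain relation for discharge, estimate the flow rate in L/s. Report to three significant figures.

Q ≈ 14.4 L/s

Swamee-Jain (Type II): Q = -0.965·√(gD⁵h_f/L)·ln[ε/(3.7D) + √(3.17ν²L/(gD³h_f))]
√(gD⁵h_f/L) = √(9.81·0.103⁵·28.1/1230) = 0.001612
ε/(3.7D) = 3.41×10^-6; √(3.17ν²L/(gD³h_f)) = 9.19×10^-5
Q = -0.965·0.001612·ln(9.534×10^-5) = 0.01440 m³/s
Check: V = 1.73 m/s, Re = 2.20×10^5, f = 0.01537, h_f = 27.9 m ≈ 28.1 m ✓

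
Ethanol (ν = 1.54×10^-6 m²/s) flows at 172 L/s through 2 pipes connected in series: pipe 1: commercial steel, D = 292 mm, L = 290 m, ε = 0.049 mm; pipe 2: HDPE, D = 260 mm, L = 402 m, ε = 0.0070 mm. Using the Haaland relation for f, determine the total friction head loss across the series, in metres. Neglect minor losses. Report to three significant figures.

Pipe 1: V = 2.568 m/s, Re = 4.87×10^5, ε/D = 1.68×10^-4, f = 0.01502, h_1 = f(L/D)V²/2g = 5.014 m
Pipe 2: V = 3.240 m/s, Re = 5.47×10^5, ε/D = 2.69×10^-5, f = 0.01320, h_2 = f(L/D)V²/2g = 10.92 m
Series → Q common, losses add: H = Σh = 15.93 m

H ≈ 15.9 m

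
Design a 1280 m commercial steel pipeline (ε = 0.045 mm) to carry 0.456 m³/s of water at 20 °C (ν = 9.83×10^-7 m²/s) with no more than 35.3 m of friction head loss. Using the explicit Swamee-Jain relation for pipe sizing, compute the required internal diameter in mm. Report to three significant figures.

D ≈ 387 mm

Swamee-Jain (Type III): D = 0.66·[ε^1.25·(LQ²/(gh_f))^4.75 + ν·Q^9.4·(L/(gh_f))^5.2]^0.04
LQ²/(gh_f) = 0.7686; L/(gh_f) = 3.696
Term 1 = ε^1.25·(…)^4.75 = 1.06×10^-6; Term 2 = ν·Q^9.4·(…)^5.2 = 5.49×10^-7
D = 0.66·(1.06×10^-6 + 5.49×10^-7)^0.04 = 0.3870 m = 387 mm
Check: V = 3.88 m/s, Re = 1.53×10^6, f = 0.01335, h_f = 33.8 m ≈ 35.3 m ✓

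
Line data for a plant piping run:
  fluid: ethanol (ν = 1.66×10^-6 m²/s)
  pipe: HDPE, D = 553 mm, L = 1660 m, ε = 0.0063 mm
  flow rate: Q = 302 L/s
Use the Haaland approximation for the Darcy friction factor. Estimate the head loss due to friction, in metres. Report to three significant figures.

V = 4Q/(πD²) = 4·0.302/(π·0.553²) = 1.257 m/s
Re = VD/ν = 1.257·0.553/1.66×10^-6 = 4.19×10^5 → turbulent
ε/D = 0.0063/553 = 1.14×10^-5
Haaland: f = 0.01360
h_f = f(L/D)V²/(2g) = 0.01360·(1660/0.553)·1.257²/(2·9.81) = 3.290 m

h_f ≈ 3.29 m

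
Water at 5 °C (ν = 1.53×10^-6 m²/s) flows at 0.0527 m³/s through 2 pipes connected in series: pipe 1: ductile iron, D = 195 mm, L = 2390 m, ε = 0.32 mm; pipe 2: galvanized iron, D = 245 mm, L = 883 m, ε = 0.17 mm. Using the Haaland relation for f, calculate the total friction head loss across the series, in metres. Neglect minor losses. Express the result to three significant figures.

Pipe 1: V = 1.765 m/s, Re = 2.25×10^5, ε/D = 0.00164, f = 0.02308, h_1 = f(L/D)V²/2g = 44.90 m
Pipe 2: V = 1.118 m/s, Re = 1.79×10^5, ε/D = 6.94×10^-4, f = 0.01975, h_2 = f(L/D)V²/2g = 4.535 m
Series → Q common, losses add: H = Σh = 49.43 m

H ≈ 49.4 m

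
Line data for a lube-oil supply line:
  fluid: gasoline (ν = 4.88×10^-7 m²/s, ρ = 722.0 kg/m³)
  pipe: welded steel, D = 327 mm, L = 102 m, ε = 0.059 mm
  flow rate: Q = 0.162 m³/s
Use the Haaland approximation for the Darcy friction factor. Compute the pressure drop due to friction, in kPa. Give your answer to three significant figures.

V = 4Q/(πD²) = 4·0.162/(π·0.327²) = 1.929 m/s
Re = VD/ν = 1.929·0.327/4.88×10^-7 = 1.29×10^6 → turbulent
ε/D = 0.059/327 = 1.80×10^-4
Haaland: f = 0.01419
h_f = f(L/D)V²/(2g) = 0.01419·(102/0.327)·1.929²/(2·9.81) = 0.8395 m
Δp = ρg·h_f = 722.0·9.81·0.8395 = 5.946 kPa

Δp ≈ 5.95 kPa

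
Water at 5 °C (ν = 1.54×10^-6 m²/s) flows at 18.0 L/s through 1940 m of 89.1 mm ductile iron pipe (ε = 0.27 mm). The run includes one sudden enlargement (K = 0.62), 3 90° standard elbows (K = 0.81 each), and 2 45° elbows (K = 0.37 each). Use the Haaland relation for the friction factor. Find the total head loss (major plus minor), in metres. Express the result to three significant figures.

V = 4Q/(πD²) = 2.887 m/s; V²/2g = 0.4248 m
Re = 1.67×10^5, ε/D = 0.00303 → f = 0.02700 (Haaland)
Major: h_f = f(L/D)·V²/2g = 0.02700·21773·0.4248 = 249.7 m
Minor: ΣK = 3.79; h_m = ΣK·V²/2g = 1.610 m
Total H_L = 249.7 + 1.610 = 251.3 m

H_L ≈ 251 m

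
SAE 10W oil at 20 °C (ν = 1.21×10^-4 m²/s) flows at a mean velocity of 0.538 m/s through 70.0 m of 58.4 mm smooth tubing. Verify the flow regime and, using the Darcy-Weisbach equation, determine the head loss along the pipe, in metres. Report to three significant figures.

h_f ≈ 4.36 m

Re = VD/ν = 0.538·0.05840/1.21×10^-4 = 260 → laminar (Re < 2300)
f = 64/Re = 0.2465
h_f = f(L/D)V²/(2g) = 0.2465·(70.0/0.05840)·0.538²/(2·9.81) = 4.358 m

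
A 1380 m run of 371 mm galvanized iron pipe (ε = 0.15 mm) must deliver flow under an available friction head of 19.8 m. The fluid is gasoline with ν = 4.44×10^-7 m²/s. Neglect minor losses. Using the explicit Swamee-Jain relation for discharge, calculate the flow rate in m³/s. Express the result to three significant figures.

Swamee-Jain (Type II): Q = -0.965·√(gD⁵h_f/L)·ln[ε/(3.7D) + √(3.17ν²L/(gD³h_f))]
√(gD⁵h_f/L) = √(9.81·0.371⁵·19.8/1380) = 0.03145
ε/(3.7D) = 1.09×10^-4; √(3.17ν²L/(gD³h_f)) = 9.32×10^-6
Q = -0.965·0.03145·ln(1.186×10^-4) = 0.2744 m³/s
Check: V = 2.54 m/s, Re = 2.12×10^6, f = 0.01629, h_f = 19.9 m ≈ 19.8 m ✓

Q ≈ 0.274 m³/s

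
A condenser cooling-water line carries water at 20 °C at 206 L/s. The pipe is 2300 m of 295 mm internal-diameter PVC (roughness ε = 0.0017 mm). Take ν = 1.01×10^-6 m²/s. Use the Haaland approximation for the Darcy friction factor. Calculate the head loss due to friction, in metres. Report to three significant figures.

V = 4Q/(πD²) = 4·0.206/(π·0.295²) = 3.014 m/s
Re = VD/ν = 3.014·0.295/1.01×10^-6 = 8.80×10^5 → turbulent
ε/D = 0.0017/295 = 5.76×10^-6
Haaland: f = 0.01193
h_f = f(L/D)V²/(2g) = 0.01193·(2300/0.295)·3.014²/(2·9.81) = 43.06 m

h_f ≈ 43.1 m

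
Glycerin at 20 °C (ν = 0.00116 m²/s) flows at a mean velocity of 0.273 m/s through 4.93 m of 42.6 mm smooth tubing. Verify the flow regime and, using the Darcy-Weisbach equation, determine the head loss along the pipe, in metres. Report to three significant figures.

h_f ≈ 2.81 m

Re = VD/ν = 0.273·0.04260/0.00116 = 10.0 → laminar (Re < 2300)
f = 64/Re = 6.384
h_f = f(L/D)V²/(2g) = 6.384·(4.93/0.04260)·0.273²/(2·9.81) = 2.806 m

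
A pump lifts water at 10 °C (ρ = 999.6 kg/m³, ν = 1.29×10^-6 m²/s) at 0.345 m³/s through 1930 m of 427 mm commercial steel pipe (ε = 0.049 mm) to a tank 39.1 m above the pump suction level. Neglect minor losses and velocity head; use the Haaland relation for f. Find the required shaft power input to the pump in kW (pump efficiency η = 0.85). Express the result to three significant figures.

P_shaft ≈ 229 kW

V = 4Q/(πD²) = 2.409 m/s; Re = 7.97×10^5; ε/D = 1.15×10^-4; f = 0.01379
h_f = f(L/D)V²/2g = 18.43 m
Total head H = z + h_f = 39.1 + 18.43 = 57.53 m
P_hyd = ρgQH = 999.6·9.81·0.345·57.53 = 194.6 kW
P_shaft = P_hyd/η = 194.6/0.85 = 229.0 kW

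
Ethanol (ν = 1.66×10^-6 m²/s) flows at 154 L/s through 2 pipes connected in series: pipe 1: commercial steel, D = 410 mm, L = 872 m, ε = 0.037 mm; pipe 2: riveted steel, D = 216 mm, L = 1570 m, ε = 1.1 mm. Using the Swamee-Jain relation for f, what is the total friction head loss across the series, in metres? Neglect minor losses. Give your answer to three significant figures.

H ≈ 204 m

Pipe 1: V = 1.166 m/s, Re = 2.88×10^5, ε/D = 9.02×10^-5, f = 0.01543, h_1 = f(L/D)V²/2g = 2.276 m
Pipe 2: V = 4.203 m/s, Re = 5.47×10^5, ε/D = 0.00509, f = 0.03080, h_2 = f(L/D)V²/2g = 201.5 m
Series → Q common, losses add: H = Σh = 203.8 m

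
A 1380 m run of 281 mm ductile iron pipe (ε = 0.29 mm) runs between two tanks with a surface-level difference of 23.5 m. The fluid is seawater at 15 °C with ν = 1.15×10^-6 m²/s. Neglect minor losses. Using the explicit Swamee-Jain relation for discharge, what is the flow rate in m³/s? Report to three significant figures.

Q ≈ 0.133 m³/s

Swamee-Jain (Type II): Q = -0.965·√(gD⁵h_f/L)·ln[ε/(3.7D) + √(3.17ν²L/(gD³h_f))]
√(gD⁵h_f/L) = √(9.81·0.281⁵·23.5/1380) = 0.01711
ε/(3.7D) = 2.79×10^-4; √(3.17ν²L/(gD³h_f)) = 3.36×10^-5
Q = -0.965·0.01711·ln(3.126×10^-4) = 0.1332 m³/s
Check: V = 2.15 m/s, Re = 5.25×10^5, f = 0.02046, h_f = 23.6 m ≈ 23.5 m ✓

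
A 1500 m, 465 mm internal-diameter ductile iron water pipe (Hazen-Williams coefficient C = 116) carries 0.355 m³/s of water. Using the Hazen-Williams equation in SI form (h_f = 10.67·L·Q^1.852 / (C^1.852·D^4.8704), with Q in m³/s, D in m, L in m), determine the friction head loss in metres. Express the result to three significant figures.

h_f = 10.67·1500·0.355^1.852 / (116^1.852·0.465^4.8704) = 14.71 m

h_f ≈ 14.7 m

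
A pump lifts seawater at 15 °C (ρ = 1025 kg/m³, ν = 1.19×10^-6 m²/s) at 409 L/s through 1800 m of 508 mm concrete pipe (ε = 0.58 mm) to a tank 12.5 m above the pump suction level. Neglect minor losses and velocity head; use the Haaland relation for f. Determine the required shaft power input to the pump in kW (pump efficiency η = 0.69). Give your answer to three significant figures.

P_shaft ≈ 165 kW

V = 4Q/(πD²) = 2.018 m/s; Re = 8.61×10^5; ε/D = 0.00114; f = 0.02061
h_f = f(L/D)V²/2g = 15.15 m
Total head H = z + h_f = 12.5 + 15.15 = 27.65 m
P_hyd = ρgQH = 1025·9.81·0.409·27.65 = 113.7 kW
P_shaft = P_hyd/η = 113.7/0.69 = 164.8 kW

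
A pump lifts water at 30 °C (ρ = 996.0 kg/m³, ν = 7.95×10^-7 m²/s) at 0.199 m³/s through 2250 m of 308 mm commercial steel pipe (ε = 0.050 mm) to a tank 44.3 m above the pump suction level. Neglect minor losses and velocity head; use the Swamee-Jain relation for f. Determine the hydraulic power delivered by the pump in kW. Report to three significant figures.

V = 4Q/(πD²) = 2.671 m/s; Re = 1.03×10^6; ε/D = 1.62×10^-4; f = 0.01431
h_f = f(L/D)V²/2g = 38.00 m
Total head H = z + h_f = 44.3 + 38.00 = 82.30 m
P_hyd = ρgQH = 996.0·9.81·0.199·82.30 = 160.0 kW

P_hyd ≈ 160 kW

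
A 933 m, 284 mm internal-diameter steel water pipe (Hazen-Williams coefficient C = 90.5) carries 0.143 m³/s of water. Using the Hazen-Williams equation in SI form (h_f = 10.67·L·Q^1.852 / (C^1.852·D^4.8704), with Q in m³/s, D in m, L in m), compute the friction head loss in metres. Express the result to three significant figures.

h_f = 10.67·933·0.143^1.852 / (90.5^1.852·0.284^4.8704) = 29.69 m

h_f ≈ 29.7 m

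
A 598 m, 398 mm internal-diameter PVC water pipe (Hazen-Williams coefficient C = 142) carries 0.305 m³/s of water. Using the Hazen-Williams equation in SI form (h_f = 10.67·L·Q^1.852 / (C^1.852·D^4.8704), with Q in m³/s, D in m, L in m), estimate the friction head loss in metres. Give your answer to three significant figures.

h_f ≈ 6.49 m

h_f = 10.67·598·0.305^1.852 / (142^1.852·0.398^4.8704) = 6.494 m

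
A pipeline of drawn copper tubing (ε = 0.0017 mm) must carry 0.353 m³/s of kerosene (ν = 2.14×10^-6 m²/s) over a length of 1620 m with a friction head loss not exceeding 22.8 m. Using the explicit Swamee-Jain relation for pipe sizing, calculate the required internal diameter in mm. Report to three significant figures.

D ≈ 400 mm

Swamee-Jain (Type III): D = 0.66·[ε^1.25·(LQ²/(gh_f))^4.75 + ν·Q^9.4·(L/(gh_f))^5.2]^0.04
LQ²/(gh_f) = 0.9025; L/(gh_f) = 7.243
Term 1 = ε^1.25·(…)^4.75 = 3.77×10^-8; Term 2 = ν·Q^9.4·(…)^5.2 = 3.56×10^-6
D = 0.66·(3.77×10^-8 + 3.56×10^-6)^0.04 = 0.3997 m = 400 mm
Check: V = 2.81 m/s, Re = 5.25×10^5, f = 0.01305, h_f = 21.3 m ≈ 22.8 m ✓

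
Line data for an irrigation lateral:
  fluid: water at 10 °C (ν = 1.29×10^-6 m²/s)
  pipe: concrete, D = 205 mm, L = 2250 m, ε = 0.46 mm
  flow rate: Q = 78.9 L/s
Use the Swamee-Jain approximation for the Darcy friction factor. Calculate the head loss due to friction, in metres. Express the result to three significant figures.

V = 4Q/(πD²) = 4·0.0789/(π·0.205²) = 2.390 m/s
Re = VD/ν = 2.390·0.205/1.29×10^-6 = 3.80×10^5 → turbulent
ε/D = 0.46/205 = 0.00224
Swamee-Jain: f = 0.02473
h_f = f(L/D)V²/(2g) = 0.02473·(2250/0.205)·2.390²/(2·9.81) = 79.04 m

h_f ≈ 79.0 m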